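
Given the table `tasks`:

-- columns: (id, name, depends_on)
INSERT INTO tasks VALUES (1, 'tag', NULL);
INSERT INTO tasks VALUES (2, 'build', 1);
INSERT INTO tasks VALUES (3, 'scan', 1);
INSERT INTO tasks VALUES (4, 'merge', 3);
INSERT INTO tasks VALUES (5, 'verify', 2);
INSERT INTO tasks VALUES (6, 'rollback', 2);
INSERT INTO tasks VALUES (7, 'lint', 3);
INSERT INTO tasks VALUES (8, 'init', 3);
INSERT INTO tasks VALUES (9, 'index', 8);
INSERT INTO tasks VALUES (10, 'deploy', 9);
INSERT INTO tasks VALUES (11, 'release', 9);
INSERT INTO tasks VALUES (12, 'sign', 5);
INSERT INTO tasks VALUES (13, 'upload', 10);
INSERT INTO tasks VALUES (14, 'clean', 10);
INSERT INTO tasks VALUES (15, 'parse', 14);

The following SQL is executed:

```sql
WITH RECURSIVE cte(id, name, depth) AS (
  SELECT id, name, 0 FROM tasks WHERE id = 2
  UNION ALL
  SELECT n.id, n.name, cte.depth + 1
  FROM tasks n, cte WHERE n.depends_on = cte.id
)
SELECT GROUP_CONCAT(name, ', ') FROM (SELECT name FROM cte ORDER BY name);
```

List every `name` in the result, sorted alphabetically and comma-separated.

Base: id=2 (build) at depth 0.
Iteration 1: rows with depends_on in {2} -> verify (id 5, depth 1), rollback (id 6, depth 1).
Iteration 2: rows with depends_on in {5,6} -> sign (id 12, depth 2).
Iteration 3: no rows with depends_on in {12}; recursion stops.

build, rollback, sign, verify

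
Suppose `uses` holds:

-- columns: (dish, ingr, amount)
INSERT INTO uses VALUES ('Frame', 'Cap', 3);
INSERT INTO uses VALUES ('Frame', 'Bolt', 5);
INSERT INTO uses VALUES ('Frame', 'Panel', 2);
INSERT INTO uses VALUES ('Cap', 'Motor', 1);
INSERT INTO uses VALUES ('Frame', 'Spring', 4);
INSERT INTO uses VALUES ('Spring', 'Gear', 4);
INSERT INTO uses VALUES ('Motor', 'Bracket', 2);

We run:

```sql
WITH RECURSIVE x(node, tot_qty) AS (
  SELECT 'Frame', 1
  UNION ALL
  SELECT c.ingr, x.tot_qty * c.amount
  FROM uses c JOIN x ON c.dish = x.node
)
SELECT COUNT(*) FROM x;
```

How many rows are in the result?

8

Base: (Frame, tot_qty=1).
Iteration 1: components of {Frame} -> Bolt = 1*5 = 5, Cap = 1*3 = 3, Panel = 1*2 = 2, Spring = 1*4 = 4.
Iteration 2: components of {Bolt,Cap,Panel,Spring} -> Gear = 4*4 = 16, Motor = 3*1 = 3.
Iteration 3: components of {Gear,Motor} -> Bracket = 3*2 = 6.
Iteration 4: no further components; recursion stops.
Total rows emitted: 8.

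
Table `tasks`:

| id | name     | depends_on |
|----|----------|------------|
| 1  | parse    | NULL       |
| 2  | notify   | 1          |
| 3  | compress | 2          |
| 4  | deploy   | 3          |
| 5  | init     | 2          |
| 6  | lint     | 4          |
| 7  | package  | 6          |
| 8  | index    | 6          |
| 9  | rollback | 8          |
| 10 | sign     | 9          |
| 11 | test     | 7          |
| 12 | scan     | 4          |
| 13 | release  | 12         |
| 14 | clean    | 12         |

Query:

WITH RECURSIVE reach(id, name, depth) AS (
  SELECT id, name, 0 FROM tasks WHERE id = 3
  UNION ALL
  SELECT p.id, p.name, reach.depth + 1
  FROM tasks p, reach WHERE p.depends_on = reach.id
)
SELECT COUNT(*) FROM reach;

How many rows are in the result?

Base: id=3 (compress) at depth 0.
Iteration 1: rows with depends_on in {3} -> deploy (id 4, depth 1).
Iteration 2: rows with depends_on in {4} -> lint (id 6, depth 2), scan (id 12, depth 2).
Iteration 3: rows with depends_on in {6,12} -> package (id 7, depth 3), index (id 8, depth 3), release (id 13, depth 3), clean (id 14, depth 3).
Iteration 4: rows with depends_on in {7,8,13,14} -> rollback (id 9, depth 4), test (id 11, depth 4).
Iteration 5: rows with depends_on in {9,11} -> sign (id 10, depth 5).
Iteration 6: no rows with depends_on in {10}; recursion stops.
Total rows emitted: 11.

11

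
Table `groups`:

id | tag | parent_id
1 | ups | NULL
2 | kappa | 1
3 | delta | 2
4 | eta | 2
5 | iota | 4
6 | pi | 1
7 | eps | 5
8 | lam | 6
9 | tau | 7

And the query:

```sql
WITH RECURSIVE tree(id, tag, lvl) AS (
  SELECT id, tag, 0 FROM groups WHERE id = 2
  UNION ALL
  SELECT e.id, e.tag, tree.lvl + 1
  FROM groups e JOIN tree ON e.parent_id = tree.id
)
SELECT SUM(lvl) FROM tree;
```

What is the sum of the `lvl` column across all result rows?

11

Base: id=2 (kappa) at lvl 0.
Iteration 1: rows with parent_id in {2} -> delta (id 3, lvl 1), eta (id 4, lvl 1).
Iteration 2: rows with parent_id in {3,4} -> iota (id 5, lvl 2).
Iteration 3: rows with parent_id in {5} -> eps (id 7, lvl 3).
Iteration 4: rows with parent_id in {7} -> tau (id 9, lvl 4).
Iteration 5: no rows with parent_id in {9}; recursion stops.
SUM(lvl) = 0 + 1 + 1 + 2 + 3 + 4 = 11.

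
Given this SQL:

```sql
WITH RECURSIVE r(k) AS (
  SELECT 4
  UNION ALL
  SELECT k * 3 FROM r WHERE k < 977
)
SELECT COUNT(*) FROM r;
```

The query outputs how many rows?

7

Base: k=4.
Iteration 1: 4 < 977 holds -> k = 4 * 3 = 12.
Iteration 2: 12 < 977 holds -> k = 12 * 3 = 36.
Iteration 3: 36 < 977 holds -> k = 36 * 3 = 108.
Iteration 4: 108 < 977 holds -> k = 108 * 3 = 324.
Iteration 5: 324 < 977 holds -> k = 324 * 3 = 972.
Iteration 6: 972 < 977 holds -> k = 972 * 3 = 2916.
Iteration 7: 2916 < 977 fails; recursion stops.
Total rows emitted: 7.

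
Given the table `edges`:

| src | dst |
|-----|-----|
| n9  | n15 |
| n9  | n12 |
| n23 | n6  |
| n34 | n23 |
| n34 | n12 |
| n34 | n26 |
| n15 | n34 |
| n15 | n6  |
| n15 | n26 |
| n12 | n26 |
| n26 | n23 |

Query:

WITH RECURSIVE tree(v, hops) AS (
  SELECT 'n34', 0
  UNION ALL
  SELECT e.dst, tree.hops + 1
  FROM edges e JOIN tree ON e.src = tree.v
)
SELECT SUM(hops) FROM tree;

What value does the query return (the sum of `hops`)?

Base: (n34, hops=0).
Iteration 1: edges from {n34} -> (n12, hops=1), (n23, hops=1), (n26, hops=1).
Iteration 2: edges from {n12,n23,n26} -> (n23, hops=2), (n26, hops=2), (n6, hops=2).
Iteration 3: edges from {n23,n26,n6} -> (n23, hops=3), (n6, hops=3).
Iteration 4: edges from {n23,n6} -> (n6, hops=4).
Iteration 5: no outgoing edges from {n6}; recursion stops.
SUM(hops) = 0 + 1 + 1 + 1 + 2 + 2 + 2 + 3 + 3 + 4 = 19.

19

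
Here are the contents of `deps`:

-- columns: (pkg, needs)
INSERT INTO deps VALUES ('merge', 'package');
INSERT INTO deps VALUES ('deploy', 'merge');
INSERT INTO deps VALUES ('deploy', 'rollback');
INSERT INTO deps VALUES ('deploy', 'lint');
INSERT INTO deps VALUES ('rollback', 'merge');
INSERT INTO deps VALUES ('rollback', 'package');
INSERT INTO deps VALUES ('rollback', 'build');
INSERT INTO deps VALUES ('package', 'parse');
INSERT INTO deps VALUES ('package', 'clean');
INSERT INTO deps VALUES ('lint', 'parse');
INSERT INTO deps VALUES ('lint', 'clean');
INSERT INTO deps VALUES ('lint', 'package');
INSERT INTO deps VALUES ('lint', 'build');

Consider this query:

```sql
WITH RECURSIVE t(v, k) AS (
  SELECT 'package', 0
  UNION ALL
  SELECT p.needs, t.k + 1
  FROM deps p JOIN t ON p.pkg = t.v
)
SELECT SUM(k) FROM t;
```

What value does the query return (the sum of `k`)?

Base: (package, k=0).
Iteration 1: edges from {package} -> (clean, k=1), (parse, k=1).
Iteration 2: no outgoing edges from {clean,parse}; recursion stops.
SUM(k) = 0 + 1 + 1 = 2.

2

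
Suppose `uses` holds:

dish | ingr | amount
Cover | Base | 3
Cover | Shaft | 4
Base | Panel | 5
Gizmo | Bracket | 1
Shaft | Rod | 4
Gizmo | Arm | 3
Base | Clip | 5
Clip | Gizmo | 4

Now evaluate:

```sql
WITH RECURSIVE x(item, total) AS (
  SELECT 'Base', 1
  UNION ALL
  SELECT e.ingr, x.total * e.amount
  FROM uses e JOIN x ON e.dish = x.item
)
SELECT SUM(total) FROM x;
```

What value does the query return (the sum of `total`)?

Base: (Base, total=1).
Iteration 1: components of {Base} -> Clip = 1*5 = 5, Panel = 1*5 = 5.
Iteration 2: components of {Clip,Panel} -> Gizmo = 5*4 = 20.
Iteration 3: components of {Gizmo} -> Arm = 20*3 = 60, Bracket = 20*1 = 20.
Iteration 4: no further components; recursion stops.
SUM(total) = 1 + 5 + 5 + 20 + 60 + 20 = 111.

111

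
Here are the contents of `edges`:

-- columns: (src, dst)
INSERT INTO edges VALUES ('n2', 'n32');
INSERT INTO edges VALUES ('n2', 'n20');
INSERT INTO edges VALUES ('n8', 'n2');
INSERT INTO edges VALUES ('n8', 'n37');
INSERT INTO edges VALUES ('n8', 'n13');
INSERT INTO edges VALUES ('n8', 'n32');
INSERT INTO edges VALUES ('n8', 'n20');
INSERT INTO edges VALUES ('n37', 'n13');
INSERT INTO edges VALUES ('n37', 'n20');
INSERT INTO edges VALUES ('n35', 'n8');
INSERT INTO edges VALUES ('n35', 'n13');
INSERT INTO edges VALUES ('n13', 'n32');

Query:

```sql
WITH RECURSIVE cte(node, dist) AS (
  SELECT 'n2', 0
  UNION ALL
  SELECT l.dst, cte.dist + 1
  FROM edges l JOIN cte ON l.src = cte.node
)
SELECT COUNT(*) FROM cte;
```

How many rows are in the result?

Base: (n2, dist=0).
Iteration 1: edges from {n2} -> (n20, dist=1), (n32, dist=1).
Iteration 2: no outgoing edges from {n20,n32}; recursion stops.
Total rows emitted: 3.

3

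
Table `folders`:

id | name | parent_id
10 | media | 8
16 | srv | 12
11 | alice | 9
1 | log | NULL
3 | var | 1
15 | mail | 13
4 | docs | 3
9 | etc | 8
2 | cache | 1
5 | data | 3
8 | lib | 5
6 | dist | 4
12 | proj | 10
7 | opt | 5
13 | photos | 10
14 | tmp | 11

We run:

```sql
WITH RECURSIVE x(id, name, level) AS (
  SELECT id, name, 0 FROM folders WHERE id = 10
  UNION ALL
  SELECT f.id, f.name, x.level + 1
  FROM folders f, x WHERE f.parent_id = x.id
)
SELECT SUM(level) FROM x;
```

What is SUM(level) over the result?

Base: id=10 (media) at level 0.
Iteration 1: rows with parent_id in {10} -> proj (id 12, level 1), photos (id 13, level 1).
Iteration 2: rows with parent_id in {12,13} -> mail (id 15, level 2), srv (id 16, level 2).
Iteration 3: no rows with parent_id in {15,16}; recursion stops.
SUM(level) = 0 + 1 + 1 + 2 + 2 = 6.

6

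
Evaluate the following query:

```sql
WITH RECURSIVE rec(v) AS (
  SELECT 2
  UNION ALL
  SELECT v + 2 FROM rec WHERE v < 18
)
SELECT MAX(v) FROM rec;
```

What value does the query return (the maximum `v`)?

Base: v=2.
Iteration 1: 2 < 18 holds -> v = 2 + 2 = 4.
Iteration 2: 4 < 18 holds -> v = 4 + 2 = 6.
Iteration 3: 6 < 18 holds -> v = 6 + 2 = 8.
Iteration 4: 8 < 18 holds -> v = 8 + 2 = 10.
Iteration 5: 10 < 18 holds -> v = 10 + 2 = 12.
Iteration 6: 12 < 18 holds -> v = 12 + 2 = 14.
Iteration 7: 14 < 18 holds -> v = 14 + 2 = 16.
Iteration 8: 16 < 18 holds -> v = 16 + 2 = 18.
Iteration 9: 18 < 18 fails; recursion stops.
v values: 2, 4, 6, 8, 10, 12, 14, 16, 18; the maximum is 18.

18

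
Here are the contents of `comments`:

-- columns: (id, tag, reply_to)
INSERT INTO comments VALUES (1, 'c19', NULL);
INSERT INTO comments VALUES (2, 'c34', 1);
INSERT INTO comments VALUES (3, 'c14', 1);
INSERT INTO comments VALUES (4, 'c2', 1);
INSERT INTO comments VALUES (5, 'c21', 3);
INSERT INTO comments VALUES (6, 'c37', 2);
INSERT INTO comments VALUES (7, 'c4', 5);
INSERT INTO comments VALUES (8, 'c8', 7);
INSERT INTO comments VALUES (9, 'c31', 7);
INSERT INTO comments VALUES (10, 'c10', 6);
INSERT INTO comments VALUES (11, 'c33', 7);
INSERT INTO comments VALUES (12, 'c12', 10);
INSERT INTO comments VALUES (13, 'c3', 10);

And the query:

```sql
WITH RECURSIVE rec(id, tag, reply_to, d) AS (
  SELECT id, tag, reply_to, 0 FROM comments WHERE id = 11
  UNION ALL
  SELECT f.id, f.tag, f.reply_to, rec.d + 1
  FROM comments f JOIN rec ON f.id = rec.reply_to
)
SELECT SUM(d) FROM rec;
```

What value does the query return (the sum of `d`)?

10

Base: id=11 (c33), reply_to=7, d 0.
Iteration 1: join on id=7 -> c4 (id 7, reply_to=5, d 1).
Iteration 2: join on id=5 -> c21 (id 5, reply_to=3, d 2).
Iteration 3: join on id=3 -> c14 (id 3, reply_to=1, d 3).
Iteration 4: join on id=1 -> c19 (id 1, reply_to=NULL, d 4).
Iteration 5: reply_to is NULL; no match; recursion stops.
SUM(d) = 0 + 1 + 2 + 3 + 4 = 10.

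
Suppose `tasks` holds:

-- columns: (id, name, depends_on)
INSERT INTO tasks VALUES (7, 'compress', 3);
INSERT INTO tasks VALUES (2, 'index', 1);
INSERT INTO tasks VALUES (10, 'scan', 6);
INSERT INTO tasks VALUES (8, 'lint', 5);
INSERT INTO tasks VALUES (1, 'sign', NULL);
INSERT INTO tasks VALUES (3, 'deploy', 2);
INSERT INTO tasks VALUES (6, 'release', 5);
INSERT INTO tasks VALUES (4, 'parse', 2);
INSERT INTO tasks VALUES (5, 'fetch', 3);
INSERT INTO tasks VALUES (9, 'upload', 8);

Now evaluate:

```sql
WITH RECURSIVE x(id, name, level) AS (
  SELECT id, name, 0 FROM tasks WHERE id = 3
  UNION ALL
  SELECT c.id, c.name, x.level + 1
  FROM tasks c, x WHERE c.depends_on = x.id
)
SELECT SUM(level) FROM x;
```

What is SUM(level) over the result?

12

Base: id=3 (deploy) at level 0.
Iteration 1: rows with depends_on in {3} -> fetch (id 5, level 1), compress (id 7, level 1).
Iteration 2: rows with depends_on in {5,7} -> release (id 6, level 2), lint (id 8, level 2).
Iteration 3: rows with depends_on in {6,8} -> upload (id 9, level 3), scan (id 10, level 3).
Iteration 4: no rows with depends_on in {9,10}; recursion stops.
SUM(level) = 0 + 1 + 1 + 2 + 2 + 3 + 3 = 12.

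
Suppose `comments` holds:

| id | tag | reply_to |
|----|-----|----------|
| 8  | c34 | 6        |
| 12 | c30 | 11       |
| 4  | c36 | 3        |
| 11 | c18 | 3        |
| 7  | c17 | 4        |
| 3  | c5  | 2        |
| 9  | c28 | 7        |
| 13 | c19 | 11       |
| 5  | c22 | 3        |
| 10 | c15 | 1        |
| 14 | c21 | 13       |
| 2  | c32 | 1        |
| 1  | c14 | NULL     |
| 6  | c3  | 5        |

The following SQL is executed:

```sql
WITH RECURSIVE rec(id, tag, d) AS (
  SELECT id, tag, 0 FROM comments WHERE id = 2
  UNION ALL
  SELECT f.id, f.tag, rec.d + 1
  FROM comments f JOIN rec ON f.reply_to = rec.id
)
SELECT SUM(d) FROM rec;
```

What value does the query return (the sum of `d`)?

Base: id=2 (c32) at d 0.
Iteration 1: rows with reply_to in {2} -> c5 (id 3, d 1).
Iteration 2: rows with reply_to in {3} -> c36 (id 4, d 2), c22 (id 5, d 2), c18 (id 11, d 2).
Iteration 3: rows with reply_to in {4,5,11} -> c3 (id 6, d 3), c17 (id 7, d 3), c30 (id 12, d 3), c19 (id 13, d 3).
Iteration 4: rows with reply_to in {6,7,12,13} -> c34 (id 8, d 4), c28 (id 9, d 4), c21 (id 14, d 4).
Iteration 5: no rows with reply_to in {8,9,14}; recursion stops.
SUM(d) = 0 + 1 + 2 + 2 + 2 + 3 + 3 + 3 + 3 + 4 + 4 + 4 = 31.

31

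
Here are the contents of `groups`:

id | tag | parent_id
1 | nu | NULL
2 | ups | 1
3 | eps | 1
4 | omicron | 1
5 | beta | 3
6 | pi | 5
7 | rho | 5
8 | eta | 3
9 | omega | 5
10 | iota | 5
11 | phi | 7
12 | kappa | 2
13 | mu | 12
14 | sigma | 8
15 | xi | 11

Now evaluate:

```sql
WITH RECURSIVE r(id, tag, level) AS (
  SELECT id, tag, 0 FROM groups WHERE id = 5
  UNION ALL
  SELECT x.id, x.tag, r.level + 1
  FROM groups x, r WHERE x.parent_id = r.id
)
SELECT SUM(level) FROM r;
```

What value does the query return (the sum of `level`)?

Base: id=5 (beta) at level 0.
Iteration 1: rows with parent_id in {5} -> pi (id 6, level 1), rho (id 7, level 1), omega (id 9, level 1), iota (id 10, level 1).
Iteration 2: rows with parent_id in {6,7,9,10} -> phi (id 11, level 2).
Iteration 3: rows with parent_id in {11} -> xi (id 15, level 3).
Iteration 4: no rows with parent_id in {15}; recursion stops.
SUM(level) = 0 + 1 + 1 + 1 + 1 + 2 + 3 = 9.

9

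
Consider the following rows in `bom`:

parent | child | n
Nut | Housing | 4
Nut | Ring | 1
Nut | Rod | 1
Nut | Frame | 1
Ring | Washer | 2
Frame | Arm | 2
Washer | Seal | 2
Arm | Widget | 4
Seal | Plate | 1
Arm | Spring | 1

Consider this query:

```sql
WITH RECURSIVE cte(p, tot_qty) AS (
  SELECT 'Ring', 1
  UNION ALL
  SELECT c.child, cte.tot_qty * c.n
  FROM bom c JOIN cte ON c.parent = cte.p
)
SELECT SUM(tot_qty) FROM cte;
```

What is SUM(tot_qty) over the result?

Base: (Ring, tot_qty=1).
Iteration 1: components of {Ring} -> Washer = 1*2 = 2.
Iteration 2: components of {Washer} -> Seal = 2*2 = 4.
Iteration 3: components of {Seal} -> Plate = 4*1 = 4.
Iteration 4: no further components; recursion stops.
SUM(tot_qty) = 1 + 2 + 4 + 4 = 11.

11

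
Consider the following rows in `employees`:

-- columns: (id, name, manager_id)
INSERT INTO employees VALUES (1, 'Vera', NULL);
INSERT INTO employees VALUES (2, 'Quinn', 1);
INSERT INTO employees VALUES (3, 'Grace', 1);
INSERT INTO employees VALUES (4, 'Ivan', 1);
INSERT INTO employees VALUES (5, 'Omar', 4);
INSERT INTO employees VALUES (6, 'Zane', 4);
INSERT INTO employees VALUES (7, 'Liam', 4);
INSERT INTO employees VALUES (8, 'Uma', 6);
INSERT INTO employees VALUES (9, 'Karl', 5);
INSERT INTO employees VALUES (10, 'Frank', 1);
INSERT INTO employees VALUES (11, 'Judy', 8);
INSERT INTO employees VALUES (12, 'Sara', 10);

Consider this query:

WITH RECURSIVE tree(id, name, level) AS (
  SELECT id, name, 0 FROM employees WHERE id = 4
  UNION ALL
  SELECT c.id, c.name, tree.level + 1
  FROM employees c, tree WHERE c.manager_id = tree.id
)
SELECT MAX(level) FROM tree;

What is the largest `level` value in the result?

Base: id=4 (Ivan) at level 0.
Iteration 1: rows with manager_id in {4} -> Omar (id 5, level 1), Zane (id 6, level 1), Liam (id 7, level 1).
Iteration 2: rows with manager_id in {5,6,7} -> Uma (id 8, level 2), Karl (id 9, level 2).
Iteration 3: rows with manager_id in {8,9} -> Judy (id 11, level 3).
Iteration 4: no rows with manager_id in {11}; recursion stops.
level values: 0, 1, 1, 1, 2, 2, 3; the maximum is 3.

3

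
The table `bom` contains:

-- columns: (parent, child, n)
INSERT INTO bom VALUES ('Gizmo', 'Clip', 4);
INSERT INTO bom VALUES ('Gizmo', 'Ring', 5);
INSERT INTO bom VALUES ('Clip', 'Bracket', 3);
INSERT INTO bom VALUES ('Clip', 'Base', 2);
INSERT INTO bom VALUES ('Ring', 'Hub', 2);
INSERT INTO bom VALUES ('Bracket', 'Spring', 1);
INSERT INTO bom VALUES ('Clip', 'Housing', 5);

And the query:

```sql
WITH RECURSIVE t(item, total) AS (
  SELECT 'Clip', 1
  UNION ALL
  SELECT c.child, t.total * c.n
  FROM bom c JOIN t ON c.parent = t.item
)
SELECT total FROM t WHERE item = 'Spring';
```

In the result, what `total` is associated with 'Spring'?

3

Base: (Clip, total=1).
Iteration 1: components of {Clip} -> Base = 1*2 = 2, Bracket = 1*3 = 3, Housing = 1*5 = 5.
Iteration 2: components of {Base,Bracket,Housing} -> Spring = 3*1 = 3.
Iteration 3: no further components; recursion stops.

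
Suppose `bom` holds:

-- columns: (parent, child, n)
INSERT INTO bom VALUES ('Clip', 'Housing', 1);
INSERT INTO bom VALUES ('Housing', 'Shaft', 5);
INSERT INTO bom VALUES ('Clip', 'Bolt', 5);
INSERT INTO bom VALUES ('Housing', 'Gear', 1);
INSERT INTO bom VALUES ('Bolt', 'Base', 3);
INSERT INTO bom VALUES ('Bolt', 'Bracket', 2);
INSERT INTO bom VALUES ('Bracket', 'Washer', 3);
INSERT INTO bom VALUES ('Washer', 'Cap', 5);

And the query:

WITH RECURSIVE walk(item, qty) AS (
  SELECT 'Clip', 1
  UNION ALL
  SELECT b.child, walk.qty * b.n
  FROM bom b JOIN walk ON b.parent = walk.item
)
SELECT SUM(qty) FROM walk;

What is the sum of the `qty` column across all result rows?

218

Base: (Clip, qty=1).
Iteration 1: components of {Clip} -> Bolt = 1*5 = 5, Housing = 1*1 = 1.
Iteration 2: components of {Bolt,Housing} -> Base = 5*3 = 15, Bracket = 5*2 = 10, Gear = 1*1 = 1, Shaft = 1*5 = 5.
Iteration 3: components of {Base,Bracket,Gear,Shaft} -> Washer = 10*3 = 30.
Iteration 4: components of {Washer} -> Cap = 30*5 = 150.
Iteration 5: no further components; recursion stops.
SUM(qty) = 1 + 1 + 5 + 5 + 1 + 15 + 10 + 30 + 150 = 218.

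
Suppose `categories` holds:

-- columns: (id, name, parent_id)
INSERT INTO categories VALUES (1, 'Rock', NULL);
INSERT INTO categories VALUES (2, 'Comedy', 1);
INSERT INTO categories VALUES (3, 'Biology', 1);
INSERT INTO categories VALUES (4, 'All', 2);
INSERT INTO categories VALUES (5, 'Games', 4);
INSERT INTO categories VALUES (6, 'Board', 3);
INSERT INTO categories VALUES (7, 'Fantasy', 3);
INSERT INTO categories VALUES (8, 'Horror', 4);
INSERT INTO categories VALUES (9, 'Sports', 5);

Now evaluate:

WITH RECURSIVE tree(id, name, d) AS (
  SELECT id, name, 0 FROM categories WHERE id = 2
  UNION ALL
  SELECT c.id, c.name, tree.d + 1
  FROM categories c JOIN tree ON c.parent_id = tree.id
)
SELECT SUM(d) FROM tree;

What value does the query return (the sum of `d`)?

Base: id=2 (Comedy) at d 0.
Iteration 1: rows with parent_id in {2} -> All (id 4, d 1).
Iteration 2: rows with parent_id in {4} -> Games (id 5, d 2), Horror (id 8, d 2).
Iteration 3: rows with parent_id in {5,8} -> Sports (id 9, d 3).
Iteration 4: no rows with parent_id in {9}; recursion stops.
SUM(d) = 0 + 1 + 2 + 2 + 3 = 8.

8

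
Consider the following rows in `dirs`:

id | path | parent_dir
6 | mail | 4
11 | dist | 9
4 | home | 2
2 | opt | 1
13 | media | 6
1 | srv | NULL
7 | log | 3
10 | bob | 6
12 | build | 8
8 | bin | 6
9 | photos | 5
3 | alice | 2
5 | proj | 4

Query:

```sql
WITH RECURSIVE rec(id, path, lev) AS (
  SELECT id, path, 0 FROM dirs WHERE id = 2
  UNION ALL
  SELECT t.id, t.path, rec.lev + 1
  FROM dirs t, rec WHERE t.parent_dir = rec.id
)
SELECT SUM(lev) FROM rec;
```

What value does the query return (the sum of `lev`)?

28

Base: id=2 (opt) at lev 0.
Iteration 1: rows with parent_dir in {2} -> alice (id 3, lev 1), home (id 4, lev 1).
Iteration 2: rows with parent_dir in {3,4} -> proj (id 5, lev 2), mail (id 6, lev 2), log (id 7, lev 2).
Iteration 3: rows with parent_dir in {5,6,7} -> bin (id 8, lev 3), photos (id 9, lev 3), bob (id 10, lev 3), media (id 13, lev 3).
Iteration 4: rows with parent_dir in {8,9,10,13} -> dist (id 11, lev 4), build (id 12, lev 4).
Iteration 5: no rows with parent_dir in {11,12}; recursion stops.
SUM(lev) = 0 + 1 + 1 + 2 + 2 + 2 + 3 + 3 + 3 + 3 + 4 + 4 = 28.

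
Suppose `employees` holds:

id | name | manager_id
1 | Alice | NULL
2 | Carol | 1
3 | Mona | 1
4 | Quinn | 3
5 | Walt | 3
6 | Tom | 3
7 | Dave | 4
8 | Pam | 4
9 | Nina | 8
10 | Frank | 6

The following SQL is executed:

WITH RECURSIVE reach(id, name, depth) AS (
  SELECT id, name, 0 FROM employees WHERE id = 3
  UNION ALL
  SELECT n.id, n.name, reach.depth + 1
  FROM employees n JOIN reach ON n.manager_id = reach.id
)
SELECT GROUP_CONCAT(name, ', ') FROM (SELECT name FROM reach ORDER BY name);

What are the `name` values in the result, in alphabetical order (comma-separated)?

Base: id=3 (Mona) at depth 0.
Iteration 1: rows with manager_id in {3} -> Quinn (id 4, depth 1), Walt (id 5, depth 1), Tom (id 6, depth 1).
Iteration 2: rows with manager_id in {4,5,6} -> Dave (id 7, depth 2), Pam (id 8, depth 2), Frank (id 10, depth 2).
Iteration 3: rows with manager_id in {7,8,10} -> Nina (id 9, depth 3).
Iteration 4: no rows with manager_id in {9}; recursion stops.

Dave, Frank, Mona, Nina, Pam, Quinn, Tom, Walt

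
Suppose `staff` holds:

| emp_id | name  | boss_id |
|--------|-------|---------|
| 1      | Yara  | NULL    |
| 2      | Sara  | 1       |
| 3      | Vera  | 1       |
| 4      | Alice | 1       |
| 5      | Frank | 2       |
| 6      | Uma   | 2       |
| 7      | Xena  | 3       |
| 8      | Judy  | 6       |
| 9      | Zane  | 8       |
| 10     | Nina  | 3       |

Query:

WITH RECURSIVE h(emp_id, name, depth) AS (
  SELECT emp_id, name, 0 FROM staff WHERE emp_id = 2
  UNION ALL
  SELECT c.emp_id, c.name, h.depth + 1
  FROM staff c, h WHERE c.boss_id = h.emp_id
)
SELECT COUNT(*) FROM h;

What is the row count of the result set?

5

Base: emp_id=2 (Sara) at depth 0.
Iteration 1: rows with boss_id in {2} -> Frank (id 5, depth 1), Uma (id 6, depth 1).
Iteration 2: rows with boss_id in {5,6} -> Judy (id 8, depth 2).
Iteration 3: rows with boss_id in {8} -> Zane (id 9, depth 3).
Iteration 4: no rows with boss_id in {9}; recursion stops.
Total rows emitted: 5.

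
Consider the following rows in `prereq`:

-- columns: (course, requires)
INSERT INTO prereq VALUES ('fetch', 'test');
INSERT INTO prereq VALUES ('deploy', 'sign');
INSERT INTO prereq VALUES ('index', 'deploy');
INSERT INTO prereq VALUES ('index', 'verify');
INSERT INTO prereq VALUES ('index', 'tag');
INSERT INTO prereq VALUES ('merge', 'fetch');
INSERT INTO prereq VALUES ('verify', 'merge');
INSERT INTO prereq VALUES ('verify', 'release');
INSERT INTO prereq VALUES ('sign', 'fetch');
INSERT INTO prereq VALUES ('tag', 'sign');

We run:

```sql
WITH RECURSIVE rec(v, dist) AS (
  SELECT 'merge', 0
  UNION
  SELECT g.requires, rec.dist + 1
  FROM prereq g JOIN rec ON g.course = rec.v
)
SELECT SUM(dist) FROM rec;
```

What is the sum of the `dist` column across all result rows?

3

Base: (merge, dist=0).
Iteration 1: edges from {merge} -> (fetch, dist=1).
Iteration 2: edges from {fetch} -> (test, dist=2).
Iteration 3: no outgoing edges from {test}; recursion stops.
SUM(dist) = 0 + 1 + 2 = 3.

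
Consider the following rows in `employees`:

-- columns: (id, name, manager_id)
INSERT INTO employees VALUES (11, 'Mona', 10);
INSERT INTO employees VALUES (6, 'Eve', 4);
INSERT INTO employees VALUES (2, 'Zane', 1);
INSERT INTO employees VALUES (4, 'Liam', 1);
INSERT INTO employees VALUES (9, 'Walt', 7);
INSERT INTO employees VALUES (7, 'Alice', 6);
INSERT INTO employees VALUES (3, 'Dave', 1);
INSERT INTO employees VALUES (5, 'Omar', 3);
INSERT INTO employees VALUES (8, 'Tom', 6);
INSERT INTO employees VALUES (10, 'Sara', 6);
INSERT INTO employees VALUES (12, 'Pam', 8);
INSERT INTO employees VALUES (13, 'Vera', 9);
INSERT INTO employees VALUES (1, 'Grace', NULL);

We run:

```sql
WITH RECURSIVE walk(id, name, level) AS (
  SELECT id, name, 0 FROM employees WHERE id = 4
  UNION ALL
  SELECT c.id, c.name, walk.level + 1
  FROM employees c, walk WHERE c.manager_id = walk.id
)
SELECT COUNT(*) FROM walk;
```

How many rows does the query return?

Base: id=4 (Liam) at level 0.
Iteration 1: rows with manager_id in {4} -> Eve (id 6, level 1).
Iteration 2: rows with manager_id in {6} -> Alice (id 7, level 2), Tom (id 8, level 2), Sara (id 10, level 2).
Iteration 3: rows with manager_id in {7,8,10} -> Walt (id 9, level 3), Mona (id 11, level 3), Pam (id 12, level 3).
Iteration 4: rows with manager_id in {9,11,12} -> Vera (id 13, level 4).
Iteration 5: no rows with manager_id in {13}; recursion stops.
Total rows emitted: 9.

9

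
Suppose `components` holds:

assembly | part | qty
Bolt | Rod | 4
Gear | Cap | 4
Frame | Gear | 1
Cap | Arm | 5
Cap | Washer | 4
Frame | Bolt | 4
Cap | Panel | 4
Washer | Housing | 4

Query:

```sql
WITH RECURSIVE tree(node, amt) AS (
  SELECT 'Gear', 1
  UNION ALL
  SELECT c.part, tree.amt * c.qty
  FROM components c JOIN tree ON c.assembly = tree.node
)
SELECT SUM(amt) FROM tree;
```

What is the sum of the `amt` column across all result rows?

121

Base: (Gear, amt=1).
Iteration 1: components of {Gear} -> Cap = 1*4 = 4.
Iteration 2: components of {Cap} -> Arm = 4*5 = 20, Panel = 4*4 = 16, Washer = 4*4 = 16.
Iteration 3: components of {Arm,Panel,Washer} -> Housing = 16*4 = 64.
Iteration 4: no further components; recursion stops.
SUM(amt) = 1 + 4 + 16 + 20 + 16 + 64 = 121.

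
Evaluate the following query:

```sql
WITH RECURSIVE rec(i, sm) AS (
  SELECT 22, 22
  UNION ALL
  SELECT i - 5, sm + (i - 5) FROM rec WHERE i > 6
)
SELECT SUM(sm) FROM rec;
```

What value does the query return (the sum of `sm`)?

230

Base: i=22, sm=22.
Iteration 1: 22 > 6 holds -> i = 22 - 5 = 17, sm = 22 + 17 = 39.
Iteration 2: 17 > 6 holds -> i = 17 - 5 = 12, sm = 39 + 12 = 51.
Iteration 3: 12 > 6 holds -> i = 12 - 5 = 7, sm = 51 + 7 = 58.
Iteration 4: 7 > 6 holds -> i = 7 - 5 = 2, sm = 58 + 2 = 60.
Iteration 5: 2 > 6 fails; recursion stops.
SUM(sm) = 22 + 39 + 51 + 58 + 60 = 230.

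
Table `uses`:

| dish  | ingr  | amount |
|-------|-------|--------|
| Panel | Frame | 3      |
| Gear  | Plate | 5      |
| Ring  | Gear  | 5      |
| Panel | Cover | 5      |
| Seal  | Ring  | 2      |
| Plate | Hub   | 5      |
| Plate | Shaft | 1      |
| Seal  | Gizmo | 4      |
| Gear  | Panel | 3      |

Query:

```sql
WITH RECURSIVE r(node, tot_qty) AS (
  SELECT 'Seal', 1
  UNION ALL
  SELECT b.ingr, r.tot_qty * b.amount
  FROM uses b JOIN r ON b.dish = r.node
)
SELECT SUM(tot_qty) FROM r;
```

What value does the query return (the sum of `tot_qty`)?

Base: (Seal, tot_qty=1).
Iteration 1: components of {Seal} -> Gizmo = 1*4 = 4, Ring = 1*2 = 2.
Iteration 2: components of {Gizmo,Ring} -> Gear = 2*5 = 10.
Iteration 3: components of {Gear} -> Panel = 10*3 = 30, Plate = 10*5 = 50.
Iteration 4: components of {Panel,Plate} -> Cover = 30*5 = 150, Frame = 30*3 = 90, Hub = 50*5 = 250, Shaft = 50*1 = 50.
Iteration 5: no further components; recursion stops.
SUM(tot_qty) = 1 + 2 + 4 + 10 + 30 + 50 + 90 + 150 + 250 + 50 = 637.

637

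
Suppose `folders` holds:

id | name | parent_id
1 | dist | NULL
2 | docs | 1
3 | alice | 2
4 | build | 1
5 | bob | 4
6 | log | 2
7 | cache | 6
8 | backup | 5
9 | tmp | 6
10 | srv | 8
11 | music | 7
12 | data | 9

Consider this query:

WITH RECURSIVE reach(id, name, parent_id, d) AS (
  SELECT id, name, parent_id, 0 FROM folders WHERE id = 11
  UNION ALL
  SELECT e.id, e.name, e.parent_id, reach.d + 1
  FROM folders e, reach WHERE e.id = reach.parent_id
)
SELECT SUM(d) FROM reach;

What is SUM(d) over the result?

Base: id=11 (music), parent_id=7, d 0.
Iteration 1: join on id=7 -> cache (id 7, parent_id=6, d 1).
Iteration 2: join on id=6 -> log (id 6, parent_id=2, d 2).
Iteration 3: join on id=2 -> docs (id 2, parent_id=1, d 3).
Iteration 4: join on id=1 -> dist (id 1, parent_id=NULL, d 4).
Iteration 5: parent_id is NULL; no match; recursion stops.
SUM(d) = 0 + 1 + 2 + 3 + 4 = 10.

10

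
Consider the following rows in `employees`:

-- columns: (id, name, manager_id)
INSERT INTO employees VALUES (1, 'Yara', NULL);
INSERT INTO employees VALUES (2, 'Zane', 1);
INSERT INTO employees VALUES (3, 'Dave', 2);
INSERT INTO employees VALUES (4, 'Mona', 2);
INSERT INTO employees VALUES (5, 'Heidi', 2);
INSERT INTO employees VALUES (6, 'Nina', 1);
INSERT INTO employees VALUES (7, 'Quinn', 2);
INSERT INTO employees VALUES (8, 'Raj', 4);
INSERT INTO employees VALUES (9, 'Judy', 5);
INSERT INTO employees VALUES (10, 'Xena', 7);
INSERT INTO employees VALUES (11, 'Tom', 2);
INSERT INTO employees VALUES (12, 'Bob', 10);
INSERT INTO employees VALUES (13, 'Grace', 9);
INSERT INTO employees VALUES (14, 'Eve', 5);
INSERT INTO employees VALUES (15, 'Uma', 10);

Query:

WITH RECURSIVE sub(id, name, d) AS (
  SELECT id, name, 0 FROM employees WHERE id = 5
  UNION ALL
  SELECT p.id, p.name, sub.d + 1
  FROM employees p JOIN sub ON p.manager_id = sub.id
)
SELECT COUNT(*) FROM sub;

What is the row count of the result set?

4

Base: id=5 (Heidi) at d 0.
Iteration 1: rows with manager_id in {5} -> Judy (id 9, d 1), Eve (id 14, d 1).
Iteration 2: rows with manager_id in {9,14} -> Grace (id 13, d 2).
Iteration 3: no rows with manager_id in {13}; recursion stops.
Total rows emitted: 4.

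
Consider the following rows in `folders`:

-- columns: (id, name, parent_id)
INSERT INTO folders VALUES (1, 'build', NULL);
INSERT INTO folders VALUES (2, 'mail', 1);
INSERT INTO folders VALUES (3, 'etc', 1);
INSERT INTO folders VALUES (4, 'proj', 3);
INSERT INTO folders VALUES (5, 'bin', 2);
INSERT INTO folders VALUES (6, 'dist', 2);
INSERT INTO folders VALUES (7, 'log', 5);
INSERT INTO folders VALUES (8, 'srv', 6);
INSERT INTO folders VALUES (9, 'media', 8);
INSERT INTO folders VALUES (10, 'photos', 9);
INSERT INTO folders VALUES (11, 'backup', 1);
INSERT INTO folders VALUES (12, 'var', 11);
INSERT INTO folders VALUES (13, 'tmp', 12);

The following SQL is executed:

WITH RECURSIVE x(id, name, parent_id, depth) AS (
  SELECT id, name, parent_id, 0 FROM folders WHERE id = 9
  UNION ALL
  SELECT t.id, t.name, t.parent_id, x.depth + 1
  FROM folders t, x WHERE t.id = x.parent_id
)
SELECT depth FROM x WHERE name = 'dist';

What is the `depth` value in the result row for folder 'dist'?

Base: id=9 (media), parent_id=8, depth 0.
Iteration 1: join on id=8 -> srv (id 8, parent_id=6, depth 1).
Iteration 2: join on id=6 -> dist (id 6, parent_id=2, depth 2).
Iteration 3: join on id=2 -> mail (id 2, parent_id=1, depth 3).
Iteration 4: join on id=1 -> build (id 1, parent_id=NULL, depth 4).
Iteration 5: parent_id is NULL; no match; recursion stops.

2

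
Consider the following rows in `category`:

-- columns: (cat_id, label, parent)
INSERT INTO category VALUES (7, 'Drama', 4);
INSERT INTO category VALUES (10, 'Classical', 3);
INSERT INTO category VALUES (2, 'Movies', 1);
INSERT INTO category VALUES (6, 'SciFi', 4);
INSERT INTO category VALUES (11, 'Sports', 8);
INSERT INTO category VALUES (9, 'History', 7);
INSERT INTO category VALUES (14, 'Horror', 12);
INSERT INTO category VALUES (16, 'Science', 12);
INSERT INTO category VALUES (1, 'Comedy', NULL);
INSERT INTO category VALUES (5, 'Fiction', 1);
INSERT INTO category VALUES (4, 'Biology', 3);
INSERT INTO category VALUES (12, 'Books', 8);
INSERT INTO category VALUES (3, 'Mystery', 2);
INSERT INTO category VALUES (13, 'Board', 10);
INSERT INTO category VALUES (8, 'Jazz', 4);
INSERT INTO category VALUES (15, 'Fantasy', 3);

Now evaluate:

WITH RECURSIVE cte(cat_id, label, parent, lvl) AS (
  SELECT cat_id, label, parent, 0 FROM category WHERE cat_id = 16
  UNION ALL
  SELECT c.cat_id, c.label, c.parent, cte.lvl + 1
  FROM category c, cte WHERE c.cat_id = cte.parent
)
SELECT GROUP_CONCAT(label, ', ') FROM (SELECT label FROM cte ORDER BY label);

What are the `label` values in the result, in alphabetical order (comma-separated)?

Biology, Books, Comedy, Jazz, Movies, Mystery, Science

Base: cat_id=16 (Science), parent=12, lvl 0.
Iteration 1: join on cat_id=12 -> Books (id 12, parent=8, lvl 1).
Iteration 2: join on cat_id=8 -> Jazz (id 8, parent=4, lvl 2).
Iteration 3: join on cat_id=4 -> Biology (id 4, parent=3, lvl 3).
Iteration 4: join on cat_id=3 -> Mystery (id 3, parent=2, lvl 4).
Iteration 5: join on cat_id=2 -> Movies (id 2, parent=1, lvl 5).
Iteration 6: join on cat_id=1 -> Comedy (id 1, parent=NULL, lvl 6).
Iteration 7: parent is NULL; no match; recursion stops.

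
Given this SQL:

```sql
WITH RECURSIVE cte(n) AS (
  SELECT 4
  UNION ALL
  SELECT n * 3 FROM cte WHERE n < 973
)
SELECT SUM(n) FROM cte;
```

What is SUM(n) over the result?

4372

Base: n=4.
Iteration 1: 4 < 973 holds -> n = 4 * 3 = 12.
Iteration 2: 12 < 973 holds -> n = 12 * 3 = 36.
Iteration 3: 36 < 973 holds -> n = 36 * 3 = 108.
Iteration 4: 108 < 973 holds -> n = 108 * 3 = 324.
Iteration 5: 324 < 973 holds -> n = 324 * 3 = 972.
Iteration 6: 972 < 973 holds -> n = 972 * 3 = 2916.
Iteration 7: 2916 < 973 fails; recursion stops.
SUM(n) = 4 + 12 + 36 + 108 + 324 + 972 + 2916 = 4372.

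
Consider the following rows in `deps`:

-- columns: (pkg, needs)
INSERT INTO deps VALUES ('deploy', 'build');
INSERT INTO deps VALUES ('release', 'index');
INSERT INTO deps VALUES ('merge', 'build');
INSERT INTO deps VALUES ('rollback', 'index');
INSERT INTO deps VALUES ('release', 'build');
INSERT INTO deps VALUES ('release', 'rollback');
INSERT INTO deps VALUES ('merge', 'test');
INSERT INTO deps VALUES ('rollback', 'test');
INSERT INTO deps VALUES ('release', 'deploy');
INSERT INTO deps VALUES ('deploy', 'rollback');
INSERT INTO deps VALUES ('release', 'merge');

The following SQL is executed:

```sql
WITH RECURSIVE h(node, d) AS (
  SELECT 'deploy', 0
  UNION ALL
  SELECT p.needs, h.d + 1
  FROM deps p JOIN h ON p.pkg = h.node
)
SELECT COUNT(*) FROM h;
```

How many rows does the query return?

5

Base: (deploy, d=0).
Iteration 1: edges from {deploy} -> (build, d=1), (rollback, d=1).
Iteration 2: edges from {build,rollback} -> (index, d=2), (test, d=2).
Iteration 3: no outgoing edges from {index,test}; recursion stops.
Total rows emitted: 5.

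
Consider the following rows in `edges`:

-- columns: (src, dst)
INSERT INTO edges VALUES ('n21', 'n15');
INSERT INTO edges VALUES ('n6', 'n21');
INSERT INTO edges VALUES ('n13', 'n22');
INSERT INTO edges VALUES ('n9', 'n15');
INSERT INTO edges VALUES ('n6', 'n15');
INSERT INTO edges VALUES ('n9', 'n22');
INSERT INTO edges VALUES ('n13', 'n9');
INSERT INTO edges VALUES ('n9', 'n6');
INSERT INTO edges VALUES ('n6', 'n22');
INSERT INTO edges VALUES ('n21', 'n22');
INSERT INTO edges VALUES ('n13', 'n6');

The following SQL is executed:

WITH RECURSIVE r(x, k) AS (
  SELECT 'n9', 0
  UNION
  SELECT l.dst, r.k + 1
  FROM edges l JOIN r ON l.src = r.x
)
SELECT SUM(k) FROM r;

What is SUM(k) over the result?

15

Base: (n9, k=0).
Iteration 1: edges from {n9} -> (n15, k=1), (n22, k=1), (n6, k=1).
Iteration 2: edges from {n15,n22,n6} -> (n15, k=2), (n21, k=2), (n22, k=2).
Iteration 3: edges from {n15,n21,n22} -> (n15, k=3), (n22, k=3).
Iteration 4: no outgoing edges from {n15,n22}; recursion stops.
SUM(k) = 0 + 1 + 1 + 1 + 2 + 2 + 2 + 3 + 3 = 15.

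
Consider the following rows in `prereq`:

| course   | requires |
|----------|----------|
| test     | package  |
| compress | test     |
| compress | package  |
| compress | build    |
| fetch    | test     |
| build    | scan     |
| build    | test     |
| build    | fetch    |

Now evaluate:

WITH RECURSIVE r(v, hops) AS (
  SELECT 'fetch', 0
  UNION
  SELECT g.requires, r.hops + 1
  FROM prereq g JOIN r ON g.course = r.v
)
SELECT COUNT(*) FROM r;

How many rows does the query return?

Base: (fetch, hops=0).
Iteration 1: edges from {fetch} -> (test, hops=1).
Iteration 2: edges from {test} -> (package, hops=2).
Iteration 3: no outgoing edges from {package}; recursion stops.
Total rows emitted: 3.

3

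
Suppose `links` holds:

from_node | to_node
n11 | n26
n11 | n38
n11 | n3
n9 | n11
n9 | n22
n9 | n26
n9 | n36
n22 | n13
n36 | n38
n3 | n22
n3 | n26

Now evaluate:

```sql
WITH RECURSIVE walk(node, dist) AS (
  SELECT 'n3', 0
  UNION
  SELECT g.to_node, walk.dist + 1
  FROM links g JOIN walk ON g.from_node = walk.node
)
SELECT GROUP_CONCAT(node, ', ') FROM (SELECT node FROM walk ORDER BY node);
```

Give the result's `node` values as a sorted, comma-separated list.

Base: (n3, dist=0).
Iteration 1: edges from {n3} -> (n22, dist=1), (n26, dist=1).
Iteration 2: edges from {n22,n26} -> (n13, dist=2).
Iteration 3: no outgoing edges from {n13}; recursion stops.

n13, n22, n26, n3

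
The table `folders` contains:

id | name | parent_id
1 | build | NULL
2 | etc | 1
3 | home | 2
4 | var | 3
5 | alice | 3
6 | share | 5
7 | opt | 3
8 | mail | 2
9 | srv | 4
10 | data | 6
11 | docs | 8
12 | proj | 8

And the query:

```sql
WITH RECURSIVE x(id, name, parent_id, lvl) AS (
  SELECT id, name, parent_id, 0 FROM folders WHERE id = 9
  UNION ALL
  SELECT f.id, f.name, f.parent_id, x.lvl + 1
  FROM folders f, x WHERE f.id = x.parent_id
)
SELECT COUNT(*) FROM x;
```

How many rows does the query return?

Base: id=9 (srv), parent_id=4, lvl 0.
Iteration 1: join on id=4 -> var (id 4, parent_id=3, lvl 1).
Iteration 2: join on id=3 -> home (id 3, parent_id=2, lvl 2).
Iteration 3: join on id=2 -> etc (id 2, parent_id=1, lvl 3).
Iteration 4: join on id=1 -> build (id 1, parent_id=NULL, lvl 4).
Iteration 5: parent_id is NULL; no match; recursion stops.
Total rows emitted: 5.

5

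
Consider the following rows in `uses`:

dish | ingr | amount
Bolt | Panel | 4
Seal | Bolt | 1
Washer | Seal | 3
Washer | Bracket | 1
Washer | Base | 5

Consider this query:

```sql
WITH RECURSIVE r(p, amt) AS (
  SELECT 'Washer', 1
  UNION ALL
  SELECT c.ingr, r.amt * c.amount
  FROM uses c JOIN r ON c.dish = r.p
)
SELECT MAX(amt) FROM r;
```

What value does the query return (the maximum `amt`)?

12

Base: (Washer, amt=1).
Iteration 1: components of {Washer} -> Base = 1*5 = 5, Bracket = 1*1 = 1, Seal = 1*3 = 3.
Iteration 2: components of {Base,Bracket,Seal} -> Bolt = 3*1 = 3.
Iteration 3: components of {Bolt} -> Panel = 3*4 = 12.
Iteration 4: no further components; recursion stops.
amt values: 1, 3, 5, 1, 3, 12; the maximum is 12.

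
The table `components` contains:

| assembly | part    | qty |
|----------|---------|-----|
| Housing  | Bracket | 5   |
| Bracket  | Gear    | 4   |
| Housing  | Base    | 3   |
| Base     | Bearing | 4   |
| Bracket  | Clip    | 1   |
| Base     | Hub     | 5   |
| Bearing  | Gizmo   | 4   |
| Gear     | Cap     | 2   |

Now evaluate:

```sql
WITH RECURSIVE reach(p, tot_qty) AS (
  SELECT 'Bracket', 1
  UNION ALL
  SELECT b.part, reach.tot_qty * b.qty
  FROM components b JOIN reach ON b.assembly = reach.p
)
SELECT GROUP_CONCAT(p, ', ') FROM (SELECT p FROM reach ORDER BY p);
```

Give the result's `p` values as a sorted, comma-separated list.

Base: (Bracket, tot_qty=1).
Iteration 1: components of {Bracket} -> Clip = 1*1 = 1, Gear = 1*4 = 4.
Iteration 2: components of {Clip,Gear} -> Cap = 4*2 = 8.
Iteration 3: no further components; recursion stops.

Bracket, Cap, Clip, Gear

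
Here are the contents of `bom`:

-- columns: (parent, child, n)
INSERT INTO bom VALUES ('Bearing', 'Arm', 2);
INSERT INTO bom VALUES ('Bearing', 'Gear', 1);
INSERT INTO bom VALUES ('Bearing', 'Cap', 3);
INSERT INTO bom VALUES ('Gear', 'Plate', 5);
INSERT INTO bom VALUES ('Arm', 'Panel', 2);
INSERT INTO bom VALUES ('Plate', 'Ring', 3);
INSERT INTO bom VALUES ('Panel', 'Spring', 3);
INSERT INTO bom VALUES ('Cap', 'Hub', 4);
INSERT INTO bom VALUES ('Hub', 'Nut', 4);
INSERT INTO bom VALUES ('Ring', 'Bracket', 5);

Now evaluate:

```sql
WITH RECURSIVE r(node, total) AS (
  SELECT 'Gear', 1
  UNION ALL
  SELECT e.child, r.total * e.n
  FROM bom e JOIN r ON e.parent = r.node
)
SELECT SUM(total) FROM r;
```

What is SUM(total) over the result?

Base: (Gear, total=1).
Iteration 1: components of {Gear} -> Plate = 1*5 = 5.
Iteration 2: components of {Plate} -> Ring = 5*3 = 15.
Iteration 3: components of {Ring} -> Bracket = 15*5 = 75.
Iteration 4: no further components; recursion stops.
SUM(total) = 1 + 5 + 15 + 75 = 96.

96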